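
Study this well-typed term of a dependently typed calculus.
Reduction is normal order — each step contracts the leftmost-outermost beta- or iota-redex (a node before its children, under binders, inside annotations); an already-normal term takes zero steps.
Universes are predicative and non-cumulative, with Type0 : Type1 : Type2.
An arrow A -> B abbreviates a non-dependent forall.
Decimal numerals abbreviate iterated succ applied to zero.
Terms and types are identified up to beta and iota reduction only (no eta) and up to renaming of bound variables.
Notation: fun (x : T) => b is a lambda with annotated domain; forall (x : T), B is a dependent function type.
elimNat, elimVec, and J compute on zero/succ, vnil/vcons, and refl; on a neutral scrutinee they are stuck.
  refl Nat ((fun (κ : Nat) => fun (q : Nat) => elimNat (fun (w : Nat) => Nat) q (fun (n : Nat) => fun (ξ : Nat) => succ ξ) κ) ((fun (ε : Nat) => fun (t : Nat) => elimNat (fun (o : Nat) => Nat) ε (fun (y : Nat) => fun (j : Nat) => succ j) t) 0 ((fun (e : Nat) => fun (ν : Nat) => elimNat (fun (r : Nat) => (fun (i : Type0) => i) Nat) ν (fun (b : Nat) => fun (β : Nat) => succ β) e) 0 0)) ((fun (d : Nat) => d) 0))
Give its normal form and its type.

resulting normal form:
  refl Nat 0
inferred type:
  Eq Nat 0 0


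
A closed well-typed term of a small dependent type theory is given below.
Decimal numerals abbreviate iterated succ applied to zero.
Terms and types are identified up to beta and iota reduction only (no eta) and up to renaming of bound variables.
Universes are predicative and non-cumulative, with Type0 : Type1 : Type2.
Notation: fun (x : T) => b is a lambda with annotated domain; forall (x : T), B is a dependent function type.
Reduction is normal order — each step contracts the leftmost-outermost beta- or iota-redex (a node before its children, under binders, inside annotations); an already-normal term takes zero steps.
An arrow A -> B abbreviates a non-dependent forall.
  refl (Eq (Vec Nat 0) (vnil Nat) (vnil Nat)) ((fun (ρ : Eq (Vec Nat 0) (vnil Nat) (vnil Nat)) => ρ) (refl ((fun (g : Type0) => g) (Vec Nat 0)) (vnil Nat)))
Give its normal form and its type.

reduced normal form:
  refl (Eq (Vec Nat 0) (vnil Nat) (vnil Nat)) (refl (Vec Nat 0) (vnil Nat))
the term's type:
  Eq (Eq (Vec Nat 0) (vnil Nat) (vnil Nat)) (refl (Vec Nat 0) (vnil Nat)) (refl (Vec Nat 0) (vnil Nat))
observation: 2 normal-order steps separate the term from its normal form.


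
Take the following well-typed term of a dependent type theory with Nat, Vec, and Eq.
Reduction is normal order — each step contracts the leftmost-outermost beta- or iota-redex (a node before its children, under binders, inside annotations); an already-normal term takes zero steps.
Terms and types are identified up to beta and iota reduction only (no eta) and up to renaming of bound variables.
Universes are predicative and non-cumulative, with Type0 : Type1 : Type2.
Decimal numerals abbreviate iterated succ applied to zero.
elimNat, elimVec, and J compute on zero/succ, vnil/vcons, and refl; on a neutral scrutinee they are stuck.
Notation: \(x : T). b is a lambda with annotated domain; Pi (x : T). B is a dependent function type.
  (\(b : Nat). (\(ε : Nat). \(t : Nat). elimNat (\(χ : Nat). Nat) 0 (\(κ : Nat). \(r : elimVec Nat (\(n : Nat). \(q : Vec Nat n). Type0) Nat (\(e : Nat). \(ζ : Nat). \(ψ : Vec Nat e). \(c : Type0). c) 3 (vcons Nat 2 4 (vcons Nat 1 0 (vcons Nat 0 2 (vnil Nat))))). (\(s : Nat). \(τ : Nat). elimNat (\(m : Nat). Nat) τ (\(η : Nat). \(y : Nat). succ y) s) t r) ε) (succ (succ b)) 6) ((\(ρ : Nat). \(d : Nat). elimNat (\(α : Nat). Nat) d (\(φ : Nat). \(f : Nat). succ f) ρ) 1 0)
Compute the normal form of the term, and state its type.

normal form:
  18
the term's type:
  Nat
observation: the first redex contracted is a beta-redex; the normal form is reached in 98 normal-order steps.


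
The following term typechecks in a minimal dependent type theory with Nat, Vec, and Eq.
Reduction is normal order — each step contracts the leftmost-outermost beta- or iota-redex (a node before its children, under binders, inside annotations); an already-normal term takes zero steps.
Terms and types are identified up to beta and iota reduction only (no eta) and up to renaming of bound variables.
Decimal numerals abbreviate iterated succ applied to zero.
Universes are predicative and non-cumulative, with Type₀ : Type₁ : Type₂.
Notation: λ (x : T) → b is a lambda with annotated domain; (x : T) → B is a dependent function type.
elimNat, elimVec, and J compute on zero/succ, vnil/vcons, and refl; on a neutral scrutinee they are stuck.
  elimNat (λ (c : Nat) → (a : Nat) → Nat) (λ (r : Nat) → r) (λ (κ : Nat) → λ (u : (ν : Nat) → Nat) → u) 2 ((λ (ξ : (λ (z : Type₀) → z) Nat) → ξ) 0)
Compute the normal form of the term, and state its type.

normal form:
  0
inferred type:
  Nat
observation: reduction starts at an elimNat iota-redex, and 9 normal-order steps reach the normal form.


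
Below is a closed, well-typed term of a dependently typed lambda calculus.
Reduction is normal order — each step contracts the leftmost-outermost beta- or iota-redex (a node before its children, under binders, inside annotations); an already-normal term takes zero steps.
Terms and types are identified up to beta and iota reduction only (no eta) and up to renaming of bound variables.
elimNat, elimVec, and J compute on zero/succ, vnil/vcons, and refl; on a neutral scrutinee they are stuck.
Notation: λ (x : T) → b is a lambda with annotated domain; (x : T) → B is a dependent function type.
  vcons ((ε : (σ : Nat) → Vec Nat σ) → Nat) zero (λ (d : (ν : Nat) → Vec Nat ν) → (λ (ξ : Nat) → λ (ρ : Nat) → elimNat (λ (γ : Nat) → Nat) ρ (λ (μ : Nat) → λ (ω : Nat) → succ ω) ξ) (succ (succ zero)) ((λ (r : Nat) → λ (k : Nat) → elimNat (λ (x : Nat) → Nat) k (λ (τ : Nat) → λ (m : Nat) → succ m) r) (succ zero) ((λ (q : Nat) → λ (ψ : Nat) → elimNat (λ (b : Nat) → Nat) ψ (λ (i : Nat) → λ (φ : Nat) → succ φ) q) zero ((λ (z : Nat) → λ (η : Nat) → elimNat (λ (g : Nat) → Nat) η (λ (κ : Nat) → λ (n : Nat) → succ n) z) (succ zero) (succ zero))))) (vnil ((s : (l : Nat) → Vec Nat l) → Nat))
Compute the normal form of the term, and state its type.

reduced normal form:
  vcons ((ε : (σ : Nat) → Vec Nat σ) → Nat) zero (λ (d : (ν : Nat) → Vec Nat ν) → succ (succ (succ (succ (succ zero))))) (vnil ((ξ : (ρ : Nat) → Vec Nat ρ) → Nat))
inferred type:
  Vec ((ε : (σ : Nat) → Vec Nat σ) → Nat) (succ zero)
observation: the first redex contracted is a beta-redex; the normal form is reached in 24 normal-order steps.


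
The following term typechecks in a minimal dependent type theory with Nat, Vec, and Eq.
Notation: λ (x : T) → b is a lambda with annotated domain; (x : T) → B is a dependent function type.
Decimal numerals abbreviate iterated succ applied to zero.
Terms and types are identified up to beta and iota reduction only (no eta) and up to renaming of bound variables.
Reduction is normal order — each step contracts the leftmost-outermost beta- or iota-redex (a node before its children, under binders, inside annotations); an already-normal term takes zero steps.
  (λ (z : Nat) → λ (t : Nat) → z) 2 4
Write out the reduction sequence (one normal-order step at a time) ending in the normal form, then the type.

reduction (normal order):
  (λ (z : Nat) → λ (t : Nat) → z) 2 4
  ~> (λ (z : Nat) → 2) 4
  ~> 2
the term's type:
  Nat


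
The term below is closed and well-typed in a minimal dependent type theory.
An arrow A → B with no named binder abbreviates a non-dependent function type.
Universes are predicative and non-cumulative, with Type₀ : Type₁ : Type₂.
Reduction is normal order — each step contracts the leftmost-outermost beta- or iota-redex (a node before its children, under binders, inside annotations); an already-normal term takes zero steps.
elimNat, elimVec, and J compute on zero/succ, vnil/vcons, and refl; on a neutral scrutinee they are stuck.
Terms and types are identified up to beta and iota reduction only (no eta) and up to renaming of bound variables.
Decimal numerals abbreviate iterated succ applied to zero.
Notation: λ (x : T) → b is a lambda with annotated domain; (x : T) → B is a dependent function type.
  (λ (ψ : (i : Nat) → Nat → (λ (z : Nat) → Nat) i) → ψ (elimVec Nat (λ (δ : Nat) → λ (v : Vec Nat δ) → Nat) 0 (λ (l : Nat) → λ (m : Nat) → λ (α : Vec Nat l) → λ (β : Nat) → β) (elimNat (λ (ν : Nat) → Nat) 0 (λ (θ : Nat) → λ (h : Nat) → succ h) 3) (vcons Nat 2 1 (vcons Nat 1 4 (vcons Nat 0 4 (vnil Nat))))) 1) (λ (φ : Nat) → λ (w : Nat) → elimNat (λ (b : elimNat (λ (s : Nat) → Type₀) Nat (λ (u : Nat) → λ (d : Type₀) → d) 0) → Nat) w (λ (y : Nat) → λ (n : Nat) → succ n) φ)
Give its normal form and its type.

normal form:
  1
inferred type:
  Nat
observation: contracting a beta-redex first, the term normalizes in 21 steps.


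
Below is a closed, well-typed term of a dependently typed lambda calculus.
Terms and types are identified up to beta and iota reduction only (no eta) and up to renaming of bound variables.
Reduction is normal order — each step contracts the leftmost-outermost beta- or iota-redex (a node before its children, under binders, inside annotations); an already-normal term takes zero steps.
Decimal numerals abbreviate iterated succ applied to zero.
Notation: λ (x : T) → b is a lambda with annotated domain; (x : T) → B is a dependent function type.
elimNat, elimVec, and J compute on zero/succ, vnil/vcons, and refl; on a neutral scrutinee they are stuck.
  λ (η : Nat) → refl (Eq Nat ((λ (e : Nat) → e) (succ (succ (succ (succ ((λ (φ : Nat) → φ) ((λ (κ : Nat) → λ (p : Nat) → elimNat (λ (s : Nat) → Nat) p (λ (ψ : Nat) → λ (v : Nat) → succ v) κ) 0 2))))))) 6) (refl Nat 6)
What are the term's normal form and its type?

resulting normal form:
  λ (η : Nat) → refl (Eq Nat 6 6) (refl Nat 6)
inferred type:
  (η : Nat) → Eq (Eq Nat 6 6) (refl Nat 6) (refl Nat 6)
observation: contracting a beta-redex first, the term normalizes in 5 steps.


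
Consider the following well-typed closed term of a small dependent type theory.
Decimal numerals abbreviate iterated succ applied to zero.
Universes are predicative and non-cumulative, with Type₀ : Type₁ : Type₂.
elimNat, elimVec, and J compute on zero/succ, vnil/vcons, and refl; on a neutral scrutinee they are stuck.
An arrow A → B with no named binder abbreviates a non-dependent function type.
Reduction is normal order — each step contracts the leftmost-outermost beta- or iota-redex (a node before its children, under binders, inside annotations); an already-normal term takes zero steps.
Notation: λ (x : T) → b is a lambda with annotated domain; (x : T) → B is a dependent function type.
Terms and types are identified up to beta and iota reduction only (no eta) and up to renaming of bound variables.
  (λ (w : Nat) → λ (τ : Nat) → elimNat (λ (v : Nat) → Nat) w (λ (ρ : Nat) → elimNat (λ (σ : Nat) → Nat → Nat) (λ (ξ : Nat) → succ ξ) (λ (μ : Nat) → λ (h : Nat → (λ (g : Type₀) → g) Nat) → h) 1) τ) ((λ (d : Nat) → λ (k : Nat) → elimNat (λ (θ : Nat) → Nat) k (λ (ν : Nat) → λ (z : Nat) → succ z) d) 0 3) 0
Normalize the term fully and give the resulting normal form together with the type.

normal form:
  3
inferred type:
  Nat
observation: normalization takes exactly 6 steps under the normal-order strategy.


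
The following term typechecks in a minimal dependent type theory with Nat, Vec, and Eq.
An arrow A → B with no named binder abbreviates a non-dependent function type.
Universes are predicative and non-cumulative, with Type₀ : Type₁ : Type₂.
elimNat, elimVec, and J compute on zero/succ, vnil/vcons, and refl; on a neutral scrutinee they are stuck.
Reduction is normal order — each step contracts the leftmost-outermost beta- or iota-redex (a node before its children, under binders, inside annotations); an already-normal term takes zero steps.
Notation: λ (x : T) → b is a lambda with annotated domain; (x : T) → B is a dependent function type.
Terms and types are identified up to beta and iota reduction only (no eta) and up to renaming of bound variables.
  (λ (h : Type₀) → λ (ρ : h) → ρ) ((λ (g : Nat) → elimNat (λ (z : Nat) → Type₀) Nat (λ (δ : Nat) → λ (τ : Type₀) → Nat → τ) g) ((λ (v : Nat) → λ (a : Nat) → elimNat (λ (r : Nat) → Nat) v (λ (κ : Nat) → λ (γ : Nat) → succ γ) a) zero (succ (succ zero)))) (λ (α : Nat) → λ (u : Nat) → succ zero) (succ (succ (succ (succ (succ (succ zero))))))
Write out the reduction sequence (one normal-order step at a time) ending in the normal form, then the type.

normal-order reduction:
  (λ (h : Type₀) → λ (ρ : h) → ρ) ((λ (g : Nat) → elimNat (λ (z : Nat) → Type₀) Nat (λ (δ : Nat) → λ (τ : Type₀) → Nat → τ) g) ((λ (v : Nat) → λ (a : Nat) → elimNat (λ (r : Nat) → Nat) v (λ (κ : Nat) → λ (γ : Nat) → succ γ) a) zero (succ (succ zero)))) (λ (α : Nat) → λ (u : Nat) → succ zero) (succ (succ (succ (succ (succ (succ zero))))))
  ~> (λ (h : (λ (ρ : Nat) → elimNat (λ (g : Nat) → Type₀) Nat (λ (z : Nat) → λ (δ : Type₀) → Nat → δ) ρ) ((λ (τ : Nat) → λ (v : Nat) → elimNat (λ (a : Nat) → Nat) τ (λ (r : Nat) → λ (κ : Nat) → succ κ) v) zero (succ (succ zero)))) → h) (λ (γ : Nat) → λ (α : Nat) → succ zero) (succ (succ (succ (succ (succ (succ zero))))))
  ~> (λ (h : Nat) → λ (ρ : Nat) → succ zero) (succ (succ (succ (succ (succ (succ zero))))))
  ~> λ (h : Nat) → succ zero
inferred type:
  Nat → Nat


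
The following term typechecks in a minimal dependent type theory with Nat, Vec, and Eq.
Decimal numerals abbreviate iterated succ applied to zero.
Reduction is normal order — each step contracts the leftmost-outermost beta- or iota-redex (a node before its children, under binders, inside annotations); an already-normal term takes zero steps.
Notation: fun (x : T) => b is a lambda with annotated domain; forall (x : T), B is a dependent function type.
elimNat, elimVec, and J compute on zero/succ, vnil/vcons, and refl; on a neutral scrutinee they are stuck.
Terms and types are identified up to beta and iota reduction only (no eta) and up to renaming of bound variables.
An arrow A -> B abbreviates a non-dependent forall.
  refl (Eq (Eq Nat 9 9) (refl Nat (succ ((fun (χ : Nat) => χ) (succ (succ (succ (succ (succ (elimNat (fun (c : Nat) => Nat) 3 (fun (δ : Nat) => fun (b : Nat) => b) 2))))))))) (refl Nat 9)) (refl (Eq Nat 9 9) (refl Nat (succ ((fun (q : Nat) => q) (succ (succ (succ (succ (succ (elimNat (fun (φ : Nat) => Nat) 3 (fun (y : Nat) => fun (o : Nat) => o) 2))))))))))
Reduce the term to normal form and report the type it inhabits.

resulting normal form:
  refl (Eq (Eq Nat 9 9) (refl Nat 9) (refl Nat 9)) (refl (Eq Nat 9 9) (refl Nat 9))
type:
  Eq (Eq (Eq Nat 9 9) (refl Nat 9) (refl Nat 9)) (refl (Eq Nat 9 9) (refl Nat 9)) (refl (Eq Nat 9 9) (refl Nat 9))
observation: the term reaches its normal form after 16 normal-order steps.


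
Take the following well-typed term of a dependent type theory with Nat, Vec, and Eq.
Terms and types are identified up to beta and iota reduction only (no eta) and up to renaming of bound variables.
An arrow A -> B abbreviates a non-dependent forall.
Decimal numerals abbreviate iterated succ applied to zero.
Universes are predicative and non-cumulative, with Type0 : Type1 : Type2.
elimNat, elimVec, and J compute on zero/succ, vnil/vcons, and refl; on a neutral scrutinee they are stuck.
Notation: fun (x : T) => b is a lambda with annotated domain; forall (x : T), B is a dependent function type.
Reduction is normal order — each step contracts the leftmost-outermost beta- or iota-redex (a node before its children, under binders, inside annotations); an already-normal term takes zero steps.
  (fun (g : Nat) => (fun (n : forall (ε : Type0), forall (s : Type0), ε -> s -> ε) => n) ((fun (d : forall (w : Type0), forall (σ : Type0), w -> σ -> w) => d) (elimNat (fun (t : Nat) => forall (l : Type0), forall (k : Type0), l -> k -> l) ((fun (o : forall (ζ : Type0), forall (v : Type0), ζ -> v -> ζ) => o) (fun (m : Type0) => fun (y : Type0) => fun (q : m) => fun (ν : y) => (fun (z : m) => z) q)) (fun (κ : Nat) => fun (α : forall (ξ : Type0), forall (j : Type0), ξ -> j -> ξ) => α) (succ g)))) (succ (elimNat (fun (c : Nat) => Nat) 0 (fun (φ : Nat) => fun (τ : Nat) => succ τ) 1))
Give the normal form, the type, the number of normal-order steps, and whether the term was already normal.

reduced normal form:
  fun (g : Type0) => fun (n : Type0) => fun (ε : g) => fun (s : n) => ε
type:
  forall (g : Type0), forall (n : Type0), g -> n -> g
normal-order step count: 19
started in normal form: no
first redex: a beta-redex


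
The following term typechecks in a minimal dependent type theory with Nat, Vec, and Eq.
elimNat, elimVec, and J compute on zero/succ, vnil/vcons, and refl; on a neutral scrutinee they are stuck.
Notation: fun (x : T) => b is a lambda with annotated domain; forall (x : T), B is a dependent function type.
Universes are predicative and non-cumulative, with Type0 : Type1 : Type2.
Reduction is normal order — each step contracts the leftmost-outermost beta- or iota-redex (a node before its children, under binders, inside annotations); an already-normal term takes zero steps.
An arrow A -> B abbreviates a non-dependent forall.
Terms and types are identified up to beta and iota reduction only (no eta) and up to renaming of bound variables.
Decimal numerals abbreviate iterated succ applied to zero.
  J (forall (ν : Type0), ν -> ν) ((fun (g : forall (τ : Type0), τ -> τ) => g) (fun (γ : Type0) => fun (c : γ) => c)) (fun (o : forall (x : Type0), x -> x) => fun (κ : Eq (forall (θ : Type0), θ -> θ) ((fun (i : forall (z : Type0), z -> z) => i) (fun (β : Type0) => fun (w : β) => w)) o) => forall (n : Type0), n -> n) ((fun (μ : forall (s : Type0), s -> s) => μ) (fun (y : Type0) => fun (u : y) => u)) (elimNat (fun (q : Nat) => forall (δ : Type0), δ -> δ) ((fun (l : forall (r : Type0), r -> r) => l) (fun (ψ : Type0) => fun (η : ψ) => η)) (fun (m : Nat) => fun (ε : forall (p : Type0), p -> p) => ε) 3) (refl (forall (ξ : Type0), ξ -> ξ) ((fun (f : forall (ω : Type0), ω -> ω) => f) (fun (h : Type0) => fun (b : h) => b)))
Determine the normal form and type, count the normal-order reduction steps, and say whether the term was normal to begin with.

reduced normal form:
  fun (ν : Type0) => fun (g : ν) => g
inferred type:
  forall (ν : Type0), ν -> ν
normal-order step count: 2
term was already normal: no
first contracted redex: a J iota-redex


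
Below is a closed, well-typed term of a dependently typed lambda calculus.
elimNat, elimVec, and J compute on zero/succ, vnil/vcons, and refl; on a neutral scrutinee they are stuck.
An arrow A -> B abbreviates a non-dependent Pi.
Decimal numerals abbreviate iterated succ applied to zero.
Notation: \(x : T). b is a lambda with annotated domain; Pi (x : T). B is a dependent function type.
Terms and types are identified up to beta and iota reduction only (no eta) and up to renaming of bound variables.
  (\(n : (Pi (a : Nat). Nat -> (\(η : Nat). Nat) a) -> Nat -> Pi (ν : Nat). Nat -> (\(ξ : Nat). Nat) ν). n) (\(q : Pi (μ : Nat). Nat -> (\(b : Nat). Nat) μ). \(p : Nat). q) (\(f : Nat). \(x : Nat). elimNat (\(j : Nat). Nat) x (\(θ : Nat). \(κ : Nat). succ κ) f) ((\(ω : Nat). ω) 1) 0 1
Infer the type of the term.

type:
  Nat


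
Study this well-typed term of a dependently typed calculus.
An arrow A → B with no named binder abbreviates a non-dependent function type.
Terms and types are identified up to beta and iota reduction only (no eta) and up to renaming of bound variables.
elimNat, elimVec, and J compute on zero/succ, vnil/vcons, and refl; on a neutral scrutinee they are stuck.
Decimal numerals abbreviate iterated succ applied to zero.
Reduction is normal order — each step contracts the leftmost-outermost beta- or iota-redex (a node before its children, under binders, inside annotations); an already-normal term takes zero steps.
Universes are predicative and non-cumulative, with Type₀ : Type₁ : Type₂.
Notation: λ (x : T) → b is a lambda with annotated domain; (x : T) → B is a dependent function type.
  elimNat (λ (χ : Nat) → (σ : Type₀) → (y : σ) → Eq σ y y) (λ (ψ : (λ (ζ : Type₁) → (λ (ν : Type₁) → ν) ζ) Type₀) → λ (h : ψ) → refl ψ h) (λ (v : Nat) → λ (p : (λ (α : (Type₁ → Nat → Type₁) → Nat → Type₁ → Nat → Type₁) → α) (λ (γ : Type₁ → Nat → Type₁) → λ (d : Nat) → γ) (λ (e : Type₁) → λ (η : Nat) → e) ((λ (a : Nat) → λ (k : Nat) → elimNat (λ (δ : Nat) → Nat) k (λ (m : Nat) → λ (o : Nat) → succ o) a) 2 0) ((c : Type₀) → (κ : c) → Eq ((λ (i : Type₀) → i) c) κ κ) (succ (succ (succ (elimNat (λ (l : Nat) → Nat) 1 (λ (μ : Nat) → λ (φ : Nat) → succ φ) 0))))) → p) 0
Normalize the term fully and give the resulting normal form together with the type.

resulting normal form:
  λ (χ : Type₀) → λ (σ : χ) → refl χ σ
type:
  (χ : Type₀) → (σ : χ) → Eq χ σ σ


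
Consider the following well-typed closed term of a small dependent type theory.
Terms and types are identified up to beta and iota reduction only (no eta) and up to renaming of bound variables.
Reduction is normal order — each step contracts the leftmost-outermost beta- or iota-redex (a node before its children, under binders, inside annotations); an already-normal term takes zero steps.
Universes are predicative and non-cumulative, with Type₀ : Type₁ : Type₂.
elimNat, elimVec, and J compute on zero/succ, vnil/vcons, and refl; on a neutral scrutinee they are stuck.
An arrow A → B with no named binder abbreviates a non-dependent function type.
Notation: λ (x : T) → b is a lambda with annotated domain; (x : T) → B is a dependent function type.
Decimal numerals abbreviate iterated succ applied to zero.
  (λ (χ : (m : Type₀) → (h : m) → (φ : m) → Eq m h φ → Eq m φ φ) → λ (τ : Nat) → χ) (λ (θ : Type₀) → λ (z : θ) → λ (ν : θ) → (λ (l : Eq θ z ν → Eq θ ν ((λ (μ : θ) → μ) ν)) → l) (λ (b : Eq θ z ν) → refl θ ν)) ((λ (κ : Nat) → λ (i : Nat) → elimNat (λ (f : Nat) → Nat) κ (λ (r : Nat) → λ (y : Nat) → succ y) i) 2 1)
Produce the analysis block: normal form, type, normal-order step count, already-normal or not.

reduced normal form:
  λ (χ : Type₀) → λ (m : χ) → λ (h : χ) → λ (φ : Eq χ m h) → refl χ h
the term's type:
  (χ : Type₀) → (m : χ) → (h : χ) → Eq χ m h → Eq χ h h
reduction steps (normal order): 3
term was already normal: no
first contracted redex: a beta-redex


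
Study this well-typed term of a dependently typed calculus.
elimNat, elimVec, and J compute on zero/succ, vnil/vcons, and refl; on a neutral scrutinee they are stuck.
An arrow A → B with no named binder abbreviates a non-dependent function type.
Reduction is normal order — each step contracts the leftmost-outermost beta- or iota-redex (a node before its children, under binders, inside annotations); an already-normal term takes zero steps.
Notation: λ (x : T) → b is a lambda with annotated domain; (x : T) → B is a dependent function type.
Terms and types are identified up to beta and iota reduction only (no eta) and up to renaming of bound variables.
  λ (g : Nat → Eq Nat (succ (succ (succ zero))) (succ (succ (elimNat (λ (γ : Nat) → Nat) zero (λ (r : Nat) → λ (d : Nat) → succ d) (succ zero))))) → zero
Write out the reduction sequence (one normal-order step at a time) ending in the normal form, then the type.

reduction (normal order):
  λ (g : Nat → Eq Nat (succ (succ (succ zero))) (succ (succ (elimNat (λ (γ : Nat) → Nat) zero (λ (r : Nat) → λ (d : Nat) → succ d) (succ zero))))) → zero
  ~> λ (g : Nat → Eq Nat (succ (succ (succ zero))) (succ (succ ((λ (γ : Nat) → λ (r : Nat) → succ r) zero (elimNat (λ (d : Nat) → Nat) zero (λ (s : Nat) → λ (δ : Nat) → succ δ) zero))))) → zero
  ~> λ (g : Nat → Eq Nat (succ (succ (succ zero))) (succ (succ ((λ (γ : Nat) → succ γ) (elimNat (λ (r : Nat) → Nat) zero (λ (d : Nat) → λ (s : Nat) → succ s) zero))))) → zero
  ~> λ (g : Nat → Eq Nat (succ (succ (succ zero))) (succ (succ (succ (elimNat (λ (γ : Nat) → Nat) zero (λ (r : Nat) → λ (d : Nat) → succ d) zero))))) → zero
  ~> λ (g : Nat → Eq Nat (succ (succ (succ zero))) (succ (succ (succ zero)))) → zero
the term's type:
  (Nat → Eq Nat (succ (succ (succ zero))) (succ (succ (succ zero)))) → Nat


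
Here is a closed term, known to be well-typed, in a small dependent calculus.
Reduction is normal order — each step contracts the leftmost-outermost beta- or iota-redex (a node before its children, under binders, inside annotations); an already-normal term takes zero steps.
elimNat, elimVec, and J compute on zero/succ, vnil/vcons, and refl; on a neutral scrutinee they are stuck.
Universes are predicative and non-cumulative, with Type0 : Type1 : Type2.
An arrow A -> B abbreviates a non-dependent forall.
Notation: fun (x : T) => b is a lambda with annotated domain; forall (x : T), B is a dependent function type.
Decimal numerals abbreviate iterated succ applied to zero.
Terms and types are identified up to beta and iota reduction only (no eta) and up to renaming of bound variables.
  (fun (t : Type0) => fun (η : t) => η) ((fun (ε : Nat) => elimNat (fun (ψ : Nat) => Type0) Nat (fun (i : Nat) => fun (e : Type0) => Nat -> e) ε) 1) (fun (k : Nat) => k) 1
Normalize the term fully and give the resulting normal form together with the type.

reduced normal form:
  1
type:
  Nat
observation: reduction starts at a beta-redex, and 3 normal-order steps reach the normal form.


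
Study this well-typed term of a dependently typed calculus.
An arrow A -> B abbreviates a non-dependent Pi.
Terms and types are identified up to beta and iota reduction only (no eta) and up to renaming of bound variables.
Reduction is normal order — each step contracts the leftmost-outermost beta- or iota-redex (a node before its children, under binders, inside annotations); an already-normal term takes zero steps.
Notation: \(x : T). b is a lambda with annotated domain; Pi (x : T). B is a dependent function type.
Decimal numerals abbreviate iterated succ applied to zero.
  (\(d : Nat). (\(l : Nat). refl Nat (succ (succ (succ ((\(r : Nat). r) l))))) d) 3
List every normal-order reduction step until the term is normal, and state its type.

normal-order reduction:
  (\(d : Nat). (\(l : Nat). refl Nat (succ (succ (succ ((\(r : Nat). r) l))))) d) 3
  ~> (\(d : Nat). refl Nat (succ (succ (succ ((\(l : Nat). l) d))))) 3
  ~> refl Nat (succ (succ (succ ((\(d : Nat). d) 3))))
  ~> refl Nat 6
type:
  Eq Nat 6 6


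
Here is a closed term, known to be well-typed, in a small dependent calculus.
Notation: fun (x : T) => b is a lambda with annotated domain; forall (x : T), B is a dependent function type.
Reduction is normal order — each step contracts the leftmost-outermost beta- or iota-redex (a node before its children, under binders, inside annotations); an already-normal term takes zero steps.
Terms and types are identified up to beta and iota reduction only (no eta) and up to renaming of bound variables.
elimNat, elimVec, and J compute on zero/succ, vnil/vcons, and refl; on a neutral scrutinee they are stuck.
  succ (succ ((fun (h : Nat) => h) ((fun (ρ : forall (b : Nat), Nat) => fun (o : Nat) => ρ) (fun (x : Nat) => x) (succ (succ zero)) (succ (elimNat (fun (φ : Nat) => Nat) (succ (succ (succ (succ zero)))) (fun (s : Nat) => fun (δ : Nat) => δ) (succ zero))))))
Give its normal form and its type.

reduced normal form:
  succ (succ (succ (succ (succ (succ (succ zero))))))
type:
  Nat


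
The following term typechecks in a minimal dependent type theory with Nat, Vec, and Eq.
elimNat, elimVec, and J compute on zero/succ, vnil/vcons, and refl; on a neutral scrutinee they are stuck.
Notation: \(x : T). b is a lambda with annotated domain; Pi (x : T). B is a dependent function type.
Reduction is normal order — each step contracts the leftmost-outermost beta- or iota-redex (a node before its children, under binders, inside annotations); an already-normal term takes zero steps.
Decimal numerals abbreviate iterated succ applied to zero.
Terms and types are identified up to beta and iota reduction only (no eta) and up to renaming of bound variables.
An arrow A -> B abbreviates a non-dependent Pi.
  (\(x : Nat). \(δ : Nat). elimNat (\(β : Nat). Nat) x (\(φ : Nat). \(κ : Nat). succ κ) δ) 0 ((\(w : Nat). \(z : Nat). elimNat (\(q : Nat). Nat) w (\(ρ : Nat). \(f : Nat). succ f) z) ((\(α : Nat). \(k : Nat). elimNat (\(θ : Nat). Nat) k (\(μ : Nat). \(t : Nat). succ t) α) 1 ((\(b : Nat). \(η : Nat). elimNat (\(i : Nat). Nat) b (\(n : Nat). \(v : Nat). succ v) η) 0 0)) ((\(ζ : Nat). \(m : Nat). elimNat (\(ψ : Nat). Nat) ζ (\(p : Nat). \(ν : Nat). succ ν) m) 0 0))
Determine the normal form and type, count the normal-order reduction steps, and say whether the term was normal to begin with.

reduced normal form:
  1
type:
  Nat
steps to reach normal form (normal order): 21
started in normal form: no
first redex: a beta-redex


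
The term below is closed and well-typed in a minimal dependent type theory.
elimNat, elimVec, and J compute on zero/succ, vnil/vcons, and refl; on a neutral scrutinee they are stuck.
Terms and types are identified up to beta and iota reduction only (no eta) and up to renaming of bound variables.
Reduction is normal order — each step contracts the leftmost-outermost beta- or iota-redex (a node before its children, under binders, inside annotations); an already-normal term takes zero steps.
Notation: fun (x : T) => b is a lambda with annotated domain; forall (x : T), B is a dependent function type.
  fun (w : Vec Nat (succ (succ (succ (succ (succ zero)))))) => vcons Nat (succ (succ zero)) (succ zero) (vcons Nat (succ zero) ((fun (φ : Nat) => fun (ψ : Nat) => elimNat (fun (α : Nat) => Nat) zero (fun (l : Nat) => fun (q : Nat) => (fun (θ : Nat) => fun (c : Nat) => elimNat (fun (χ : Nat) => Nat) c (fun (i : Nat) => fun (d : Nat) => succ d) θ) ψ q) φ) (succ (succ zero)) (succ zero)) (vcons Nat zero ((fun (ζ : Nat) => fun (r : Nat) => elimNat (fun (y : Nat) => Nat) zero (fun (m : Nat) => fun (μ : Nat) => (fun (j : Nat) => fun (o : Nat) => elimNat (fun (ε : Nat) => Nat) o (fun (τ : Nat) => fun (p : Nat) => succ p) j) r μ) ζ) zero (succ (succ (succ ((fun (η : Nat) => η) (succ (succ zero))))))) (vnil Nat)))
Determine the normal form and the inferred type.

normal form:
  fun (w : Vec Nat (succ (succ (succ (succ (succ zero)))))) => vcons Nat (succ (succ zero)) (succ zero) (vcons Nat (succ zero) (succ (succ zero)) (vcons Nat zero zero (vnil Nat)))
type:
  forall (w : Vec Nat (succ (succ (succ (succ (succ zero)))))), Vec Nat (succ (succ (succ zero)))


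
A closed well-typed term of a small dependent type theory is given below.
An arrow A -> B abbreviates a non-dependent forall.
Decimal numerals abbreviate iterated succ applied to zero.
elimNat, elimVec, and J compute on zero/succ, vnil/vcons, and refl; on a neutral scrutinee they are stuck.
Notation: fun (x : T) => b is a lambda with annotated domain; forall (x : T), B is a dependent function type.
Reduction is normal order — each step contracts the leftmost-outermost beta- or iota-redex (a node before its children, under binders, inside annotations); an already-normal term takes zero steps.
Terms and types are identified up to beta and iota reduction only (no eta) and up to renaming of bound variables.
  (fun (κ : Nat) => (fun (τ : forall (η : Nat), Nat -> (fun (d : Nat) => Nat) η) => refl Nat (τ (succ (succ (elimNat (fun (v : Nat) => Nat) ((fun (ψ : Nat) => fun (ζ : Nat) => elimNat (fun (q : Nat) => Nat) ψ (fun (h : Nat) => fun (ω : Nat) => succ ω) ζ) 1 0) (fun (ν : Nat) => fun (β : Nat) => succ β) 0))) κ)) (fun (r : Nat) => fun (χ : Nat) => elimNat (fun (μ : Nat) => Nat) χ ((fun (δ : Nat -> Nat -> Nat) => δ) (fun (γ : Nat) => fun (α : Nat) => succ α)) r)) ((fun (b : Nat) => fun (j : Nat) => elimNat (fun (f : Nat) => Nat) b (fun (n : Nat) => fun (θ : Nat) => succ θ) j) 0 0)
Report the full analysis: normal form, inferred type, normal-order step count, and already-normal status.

normal form:
  refl Nat 3
type:
  Eq Nat 3 3
normal-order step count: 24
term was already normal: no
first redex: a beta-redex


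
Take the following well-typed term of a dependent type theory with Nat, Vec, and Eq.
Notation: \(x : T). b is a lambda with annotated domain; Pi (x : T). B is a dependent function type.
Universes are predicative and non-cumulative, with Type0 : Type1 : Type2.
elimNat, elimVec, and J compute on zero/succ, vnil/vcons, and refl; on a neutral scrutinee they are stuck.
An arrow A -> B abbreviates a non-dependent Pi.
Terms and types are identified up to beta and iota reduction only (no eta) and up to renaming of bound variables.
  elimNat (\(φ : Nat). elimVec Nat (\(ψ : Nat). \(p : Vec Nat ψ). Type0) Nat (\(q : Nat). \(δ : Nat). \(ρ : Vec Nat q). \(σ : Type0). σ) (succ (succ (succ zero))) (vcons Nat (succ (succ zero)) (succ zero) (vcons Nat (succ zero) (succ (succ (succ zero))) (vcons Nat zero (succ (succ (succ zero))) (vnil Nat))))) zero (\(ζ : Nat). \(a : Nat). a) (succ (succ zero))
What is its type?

inferred type:
  Nat


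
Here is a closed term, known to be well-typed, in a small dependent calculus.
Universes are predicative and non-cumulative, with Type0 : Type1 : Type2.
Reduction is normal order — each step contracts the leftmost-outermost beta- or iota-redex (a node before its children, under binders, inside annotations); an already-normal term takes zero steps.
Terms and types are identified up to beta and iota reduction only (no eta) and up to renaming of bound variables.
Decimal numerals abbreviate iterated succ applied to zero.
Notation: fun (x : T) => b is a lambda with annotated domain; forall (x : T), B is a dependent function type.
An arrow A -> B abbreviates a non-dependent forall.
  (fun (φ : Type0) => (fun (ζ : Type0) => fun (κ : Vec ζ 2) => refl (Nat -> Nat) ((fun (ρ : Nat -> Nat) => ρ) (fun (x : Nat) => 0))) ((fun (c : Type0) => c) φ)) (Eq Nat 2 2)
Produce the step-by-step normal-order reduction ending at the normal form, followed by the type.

normal-order reduction:
  (fun (φ : Type0) => (fun (ζ : Type0) => fun (κ : Vec ζ 2) => refl (Nat -> Nat) ((fun (ρ : Nat -> Nat) => ρ) (fun (x : Nat) => 0))) ((fun (c : Type0) => c) φ)) (Eq Nat 2 2)
  ~> (fun (φ : Type0) => fun (ζ : Vec φ 2) => refl (Nat -> Nat) ((fun (κ : Nat -> Nat) => κ) (fun (ρ : Nat) => 0))) ((fun (x : Type0) => x) (Eq Nat 2 2))
  ~> fun (φ : Vec ((fun (ζ : Type0) => ζ) (Eq Nat 2 2)) 2) => refl (Nat -> Nat) ((fun (κ : Nat -> Nat) => κ) (fun (ρ : Nat) => 0))
  ~> fun (φ : Vec (Eq Nat 2 2) 2) => refl (Nat -> Nat) ((fun (ζ : Nat -> Nat) => ζ) (fun (κ : Nat) => 0))
  ~> fun (φ : Vec (Eq Nat 2 2) 2) => refl (Nat -> Nat) (fun (ζ : Nat) => 0)
the term's type:
  Vec (Eq Nat 2 2) 2 -> Eq (Nat -> Nat) (fun (φ : Nat) => 0) (fun (ζ : Nat) => 0)


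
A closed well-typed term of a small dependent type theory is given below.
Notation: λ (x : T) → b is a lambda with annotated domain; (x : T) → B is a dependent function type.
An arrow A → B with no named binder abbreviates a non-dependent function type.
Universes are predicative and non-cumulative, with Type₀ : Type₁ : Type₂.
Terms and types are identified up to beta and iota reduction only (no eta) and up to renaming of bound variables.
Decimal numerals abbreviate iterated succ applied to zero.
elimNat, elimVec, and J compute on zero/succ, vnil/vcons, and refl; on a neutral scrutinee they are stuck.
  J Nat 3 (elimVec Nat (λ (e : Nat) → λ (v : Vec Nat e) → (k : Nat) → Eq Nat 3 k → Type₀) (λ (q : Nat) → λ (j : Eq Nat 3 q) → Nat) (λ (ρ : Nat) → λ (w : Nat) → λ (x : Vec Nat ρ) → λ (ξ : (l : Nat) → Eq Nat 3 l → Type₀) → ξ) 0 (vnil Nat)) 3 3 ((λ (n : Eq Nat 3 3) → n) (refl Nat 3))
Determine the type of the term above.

the term's type:
  Nat


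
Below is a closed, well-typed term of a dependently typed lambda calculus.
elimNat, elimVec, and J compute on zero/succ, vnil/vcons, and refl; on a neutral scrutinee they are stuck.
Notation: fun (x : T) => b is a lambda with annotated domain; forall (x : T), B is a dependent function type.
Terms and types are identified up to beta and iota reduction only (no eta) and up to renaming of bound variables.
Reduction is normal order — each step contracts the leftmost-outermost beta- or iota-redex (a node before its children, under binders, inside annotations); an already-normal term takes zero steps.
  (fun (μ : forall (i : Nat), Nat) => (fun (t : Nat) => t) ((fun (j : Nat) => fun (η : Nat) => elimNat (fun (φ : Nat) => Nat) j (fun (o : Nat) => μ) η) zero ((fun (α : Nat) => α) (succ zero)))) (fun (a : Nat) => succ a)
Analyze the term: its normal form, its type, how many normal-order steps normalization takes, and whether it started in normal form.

reduced normal form:
  succ zero
inferred type:
  Nat
reduction steps (normal order): 9
started in normal form: no
first redex: a beta-redex


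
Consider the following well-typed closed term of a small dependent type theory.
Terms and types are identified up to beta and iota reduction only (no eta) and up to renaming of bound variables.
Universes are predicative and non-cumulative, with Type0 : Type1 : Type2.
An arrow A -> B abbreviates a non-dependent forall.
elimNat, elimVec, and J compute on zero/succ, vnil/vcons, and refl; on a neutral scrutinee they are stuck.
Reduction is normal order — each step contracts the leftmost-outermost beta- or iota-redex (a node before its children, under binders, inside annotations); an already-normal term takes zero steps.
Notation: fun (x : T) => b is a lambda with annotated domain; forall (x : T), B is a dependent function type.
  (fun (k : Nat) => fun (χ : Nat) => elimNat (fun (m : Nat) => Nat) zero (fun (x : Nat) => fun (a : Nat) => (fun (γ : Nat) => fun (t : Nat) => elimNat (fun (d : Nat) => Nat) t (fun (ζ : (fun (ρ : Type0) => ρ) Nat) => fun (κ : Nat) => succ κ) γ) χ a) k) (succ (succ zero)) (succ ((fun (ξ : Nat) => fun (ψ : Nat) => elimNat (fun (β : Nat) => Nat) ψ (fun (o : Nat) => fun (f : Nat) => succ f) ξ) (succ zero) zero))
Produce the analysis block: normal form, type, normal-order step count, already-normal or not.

normal form:
  succ (succ (succ (succ zero)))
the term's type:
  Nat
steps to reach normal form (normal order): 41
started in normal form: no
first redex: a beta-redex


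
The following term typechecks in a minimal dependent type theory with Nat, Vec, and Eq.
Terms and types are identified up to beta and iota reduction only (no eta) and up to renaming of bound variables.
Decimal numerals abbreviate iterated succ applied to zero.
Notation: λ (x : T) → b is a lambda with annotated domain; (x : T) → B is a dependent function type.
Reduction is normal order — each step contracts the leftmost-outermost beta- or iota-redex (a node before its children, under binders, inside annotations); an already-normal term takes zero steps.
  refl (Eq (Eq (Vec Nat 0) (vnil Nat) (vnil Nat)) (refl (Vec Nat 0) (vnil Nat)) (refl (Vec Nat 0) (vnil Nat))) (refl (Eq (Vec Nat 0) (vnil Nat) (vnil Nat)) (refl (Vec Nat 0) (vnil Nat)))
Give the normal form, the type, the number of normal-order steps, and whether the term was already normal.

normal form:
  refl (Eq (Eq (Vec Nat 0) (vnil Nat) (vnil Nat)) (refl (Vec Nat 0) (vnil Nat)) (refl (Vec Nat 0) (vnil Nat))) (refl (Eq (Vec Nat 0) (vnil Nat) (vnil Nat)) (refl (Vec Nat 0) (vnil Nat)))
the term's type:
  Eq (Eq (Eq (Vec Nat 0) (vnil Nat) (vnil Nat)) (refl (Vec Nat 0) (vnil Nat)) (refl (Vec Nat 0) (vnil Nat))) (refl (Eq (Vec Nat 0) (vnil Nat) (vnil Nat)) (refl (Vec Nat 0) (vnil Nat))) (refl (Eq (Vec Nat 0) (vnil Nat) (vnil Nat)) (refl (Vec Nat 0) (vnil Nat)))
reduction steps (normal order): 0
term was already normal: yes
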